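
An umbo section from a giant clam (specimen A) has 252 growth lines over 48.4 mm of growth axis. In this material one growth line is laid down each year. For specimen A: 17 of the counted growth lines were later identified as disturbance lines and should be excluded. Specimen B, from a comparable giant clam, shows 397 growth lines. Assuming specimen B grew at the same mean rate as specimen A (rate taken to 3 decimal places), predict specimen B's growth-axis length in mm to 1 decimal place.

81.8 mm

Specimen A: correcting the raw count gives 252 − 17 = 235 true growth lines.
A: Extension rate ≈ 48.4 / 235 = 0.206 mm/yr.
Length of B = 0.206 × 397 = 81.8 mm.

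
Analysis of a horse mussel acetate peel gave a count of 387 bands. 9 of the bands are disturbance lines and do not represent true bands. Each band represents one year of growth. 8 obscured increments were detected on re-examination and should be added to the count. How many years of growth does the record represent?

After corrections the count is 387 − 9 + 8 = 386 bands.
At one band per year, that is 386 years.

386 years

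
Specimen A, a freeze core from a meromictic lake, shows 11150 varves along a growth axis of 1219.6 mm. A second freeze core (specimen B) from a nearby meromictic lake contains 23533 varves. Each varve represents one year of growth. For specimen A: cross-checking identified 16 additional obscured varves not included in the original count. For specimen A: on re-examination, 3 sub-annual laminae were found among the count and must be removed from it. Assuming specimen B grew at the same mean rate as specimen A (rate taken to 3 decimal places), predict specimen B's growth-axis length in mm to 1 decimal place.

Specimen A: adjusted count: 11150 − 3 + 16 = 11163 varves.
A: Mean rate = 1219.6 mm / 11163 years ≈ 0.109 mm/year.
B's length ≈ 0.109 × 23533 = 2565.1 mm.

2565.1 mm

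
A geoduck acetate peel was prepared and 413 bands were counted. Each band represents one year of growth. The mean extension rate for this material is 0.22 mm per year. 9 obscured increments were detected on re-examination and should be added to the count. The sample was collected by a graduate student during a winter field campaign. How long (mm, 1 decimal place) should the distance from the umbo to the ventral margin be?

92.8 mm

Adjusted count: 413 + 9 = 422 bands.
422 years at 0.22 mm/year gives 0.22 × 422 = 92.8 mm.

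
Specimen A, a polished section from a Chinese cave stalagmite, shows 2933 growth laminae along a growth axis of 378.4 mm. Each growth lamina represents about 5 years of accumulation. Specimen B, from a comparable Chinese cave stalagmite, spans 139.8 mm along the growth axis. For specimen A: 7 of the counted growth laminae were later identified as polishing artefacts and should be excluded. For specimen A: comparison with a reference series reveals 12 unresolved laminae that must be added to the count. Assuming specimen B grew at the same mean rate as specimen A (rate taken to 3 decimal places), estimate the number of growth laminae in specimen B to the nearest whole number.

1075 growth laminae

Specimen A: adjusted count: 2933 − 7 + 12 = 2938 growth laminae.
Specimen A: at 5 years per growth lamina, 2938 × 5 = 14690 years.
A: Extension rate ≈ 378.4 / 14690 = 0.026 mm/year.
Specimen B: 139.8 mm / 0.026 mm per year = 5376.92 years; at 5 years per growth lamina that is 5376.92 / 5 ≈ 1075 growth laminae.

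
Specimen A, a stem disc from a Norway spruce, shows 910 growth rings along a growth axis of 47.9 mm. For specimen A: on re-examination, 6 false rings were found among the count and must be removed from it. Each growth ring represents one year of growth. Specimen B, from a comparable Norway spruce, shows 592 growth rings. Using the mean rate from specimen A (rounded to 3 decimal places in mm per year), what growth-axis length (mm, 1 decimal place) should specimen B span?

Specimen A: adjusted count: 910 − 6 = 904 growth rings.
A: 47.9 mm over 904 years gives 47.9 / 904 ≈ 0.053 mm per year.
Length of B = 0.053 × 592 = 31.4 mm.

31.4 mm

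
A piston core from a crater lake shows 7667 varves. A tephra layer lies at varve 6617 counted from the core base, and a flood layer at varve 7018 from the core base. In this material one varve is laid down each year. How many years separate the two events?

401 years

Separation: 7018 − 6617 = 401 varves.
That is 401 years at one varve per year.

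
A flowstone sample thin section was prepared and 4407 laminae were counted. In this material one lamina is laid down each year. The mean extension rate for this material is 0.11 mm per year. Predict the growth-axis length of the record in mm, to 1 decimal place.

484.8 mm

4407 years of growth are recorded.
Predicted length = 0.11 mm/year × 4407 years = 484.8 mm.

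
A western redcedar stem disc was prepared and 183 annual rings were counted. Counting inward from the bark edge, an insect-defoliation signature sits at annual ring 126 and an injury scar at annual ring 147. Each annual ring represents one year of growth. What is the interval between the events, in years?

The two markers are separated by 147 − 126 = 21 annual rings.
At one annual ring per year, 21 years elapsed between them.

21 years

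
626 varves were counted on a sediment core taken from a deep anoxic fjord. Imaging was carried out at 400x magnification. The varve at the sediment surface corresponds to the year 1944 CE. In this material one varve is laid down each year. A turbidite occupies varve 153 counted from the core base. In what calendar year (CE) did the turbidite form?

Between varve 153 and the sediment surface there are 626 − 153 = 473 varves.
Counting back 473 years from 1944 CE places the turbidite in 1944 − 473 = 1471 CE.

1471 CE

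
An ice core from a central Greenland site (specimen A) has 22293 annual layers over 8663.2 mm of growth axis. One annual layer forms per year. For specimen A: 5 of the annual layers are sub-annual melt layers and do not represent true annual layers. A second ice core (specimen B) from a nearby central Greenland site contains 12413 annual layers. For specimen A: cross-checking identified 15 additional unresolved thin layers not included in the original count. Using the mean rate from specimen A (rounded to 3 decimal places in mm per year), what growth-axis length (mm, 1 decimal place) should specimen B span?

Specimen A: correcting the raw count gives 22293 − 5 + 15 = 22303 true annual layers.
A: Mean rate = 8663.2 mm / 22303 years ≈ 0.388 mm/year.
B's length ≈ 0.388 × 12413 = 4816.2 mm.

4816.2 mm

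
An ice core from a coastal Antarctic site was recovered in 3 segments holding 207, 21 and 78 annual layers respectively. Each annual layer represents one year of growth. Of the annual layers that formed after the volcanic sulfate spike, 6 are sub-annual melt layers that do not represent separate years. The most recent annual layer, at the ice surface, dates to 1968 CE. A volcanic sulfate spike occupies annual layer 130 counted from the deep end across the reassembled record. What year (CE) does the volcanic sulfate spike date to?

1798 CE

Total annual layers = 207 + 21 + 78 = 306.
The volcanic sulfate spike sits at annual layer 130 from the deep end, so 306 − 130 = 176 annual layers formed after it.
Excluding 6 false annual layers: 176 − 6 = 170.
1968 − 170 = 1798 CE.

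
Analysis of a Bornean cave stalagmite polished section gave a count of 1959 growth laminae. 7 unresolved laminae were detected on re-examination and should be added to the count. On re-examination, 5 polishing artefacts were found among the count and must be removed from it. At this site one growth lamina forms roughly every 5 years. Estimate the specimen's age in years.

9805 years

After corrections the count is 1959 − 5 + 7 = 1961 growth laminae.
Multiplying by 5 years per growth lamina: 1961 × 5 = 9805 years.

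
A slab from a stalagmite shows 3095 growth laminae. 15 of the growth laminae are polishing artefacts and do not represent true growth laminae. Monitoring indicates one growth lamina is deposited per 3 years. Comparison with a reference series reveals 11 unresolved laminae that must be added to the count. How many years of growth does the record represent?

True growth lamina count = 3095 − 15 + 11 = 3091.
Multiplying by 3 years per growth lamina: 3091 × 3 = 9273 years.

9273 yr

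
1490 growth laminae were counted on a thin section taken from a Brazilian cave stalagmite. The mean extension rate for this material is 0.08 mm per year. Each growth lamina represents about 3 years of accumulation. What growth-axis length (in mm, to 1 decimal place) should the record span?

At 3 years per growth lamina, 1490 × 3 = 4470 years.
Length ≈ 0.08 × 4470 = 357.6 mm.

357.6 mm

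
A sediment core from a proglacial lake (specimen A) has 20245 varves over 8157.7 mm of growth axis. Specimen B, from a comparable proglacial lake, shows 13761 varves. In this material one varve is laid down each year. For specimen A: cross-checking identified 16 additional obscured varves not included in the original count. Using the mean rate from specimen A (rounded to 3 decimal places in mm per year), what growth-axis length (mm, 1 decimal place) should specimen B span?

5545.7 mm

Specimen A: correcting the raw count gives 20245 + 16 = 20261 true varves.
A: 8157.7 mm over 20261 years gives 8157.7 / 20261 ≈ 0.403 mm per year.
For B, 0.403 mm/year × 13761 years = 5545.7 mm.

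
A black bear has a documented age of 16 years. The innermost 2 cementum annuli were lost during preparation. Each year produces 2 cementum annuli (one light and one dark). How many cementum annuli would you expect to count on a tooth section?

With 2 cementum annuli per year, 16 years would produce 16 × 2 = 32 cementum annuli.
32 − 2 missed = 30 cementum annuli expected in the prepared section.

30 cementum annuli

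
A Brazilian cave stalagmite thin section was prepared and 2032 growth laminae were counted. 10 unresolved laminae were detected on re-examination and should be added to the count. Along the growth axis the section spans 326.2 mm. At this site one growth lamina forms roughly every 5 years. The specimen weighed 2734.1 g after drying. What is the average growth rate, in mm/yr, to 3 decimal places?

0.032 mm/yr

True growth lamina count = 2032 + 10 = 2042.
At 5 years per growth lamina, 2042 × 5 = 10210 years.
Extension rate ≈ 326.2 / 10210 = 0.032 mm/yr.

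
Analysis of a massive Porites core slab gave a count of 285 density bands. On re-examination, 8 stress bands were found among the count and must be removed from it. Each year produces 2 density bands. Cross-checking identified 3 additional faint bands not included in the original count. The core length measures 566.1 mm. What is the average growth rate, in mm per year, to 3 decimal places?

After corrections the count is 285 − 8 + 3 = 280 density bands.
With 2 density bands per year, 280 / 2 = 140 years.
Mean rate = 566.1 mm / 140 years ≈ 4.044 mm per year.

4.044 mm per year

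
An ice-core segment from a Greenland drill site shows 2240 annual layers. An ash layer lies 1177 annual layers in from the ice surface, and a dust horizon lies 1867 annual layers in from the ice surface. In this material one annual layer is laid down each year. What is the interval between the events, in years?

690 years

The two markers are separated by 1867 − 1177 = 690 annual layers.
One annual layer per year makes the interval 690 years.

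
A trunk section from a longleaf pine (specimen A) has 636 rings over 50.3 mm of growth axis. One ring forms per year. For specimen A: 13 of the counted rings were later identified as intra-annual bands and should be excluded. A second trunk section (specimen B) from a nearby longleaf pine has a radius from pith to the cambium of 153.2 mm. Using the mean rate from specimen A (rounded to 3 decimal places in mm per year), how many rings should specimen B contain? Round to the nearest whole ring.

1891 rings

Specimen A: true ring count = 636 − 13 = 623.
A: 50.3 mm over 623 years gives 50.3 / 623 ≈ 0.081 mm per year.
For B, 153.2 / 0.081 = 1891.36 years ≈ 1891 rings.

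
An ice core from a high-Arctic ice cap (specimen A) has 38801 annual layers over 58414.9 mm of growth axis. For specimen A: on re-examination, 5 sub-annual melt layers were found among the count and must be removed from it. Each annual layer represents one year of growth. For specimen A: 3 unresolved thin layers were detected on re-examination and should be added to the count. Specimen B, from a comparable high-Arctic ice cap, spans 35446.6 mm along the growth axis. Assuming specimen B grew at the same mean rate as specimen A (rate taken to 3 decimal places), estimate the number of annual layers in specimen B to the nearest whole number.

Specimen A: after corrections the count is 38801 − 5 + 3 = 38799 annual layers.
A: Mean rate = 58414.9 mm / 38799 years ≈ 1.506 mm/year.
Specimen B: 35446.6 mm / 1.506 mm per year = 23536.92 years ≈ 23537 annual layers.

23537 annual layers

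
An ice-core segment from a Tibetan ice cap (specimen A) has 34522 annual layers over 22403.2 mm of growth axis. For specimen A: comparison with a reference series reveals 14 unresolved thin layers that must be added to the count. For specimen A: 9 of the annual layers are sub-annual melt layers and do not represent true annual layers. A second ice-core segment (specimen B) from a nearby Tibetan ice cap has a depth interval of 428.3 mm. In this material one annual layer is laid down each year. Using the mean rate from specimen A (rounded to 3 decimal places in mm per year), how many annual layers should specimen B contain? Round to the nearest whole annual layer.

660 annual layers

Specimen A: adjusted count: 34522 − 9 + 14 = 34527 annual layers.
A: 22403.2 mm over 34527 years gives 22403.2 / 34527 ≈ 0.649 mm/year.
For B, 428.3 / 0.649 = 659.94 years ≈ 660 annual layers.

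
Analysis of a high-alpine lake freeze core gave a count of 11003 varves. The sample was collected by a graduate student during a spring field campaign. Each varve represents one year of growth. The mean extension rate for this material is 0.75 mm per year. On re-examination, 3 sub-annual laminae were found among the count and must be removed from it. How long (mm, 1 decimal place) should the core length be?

8250.0 mm

Adjusted count: 11003 − 3 = 11000 varves.
11000 years at 0.75 mm/year gives 0.75 × 11000 = 8250.0 mm.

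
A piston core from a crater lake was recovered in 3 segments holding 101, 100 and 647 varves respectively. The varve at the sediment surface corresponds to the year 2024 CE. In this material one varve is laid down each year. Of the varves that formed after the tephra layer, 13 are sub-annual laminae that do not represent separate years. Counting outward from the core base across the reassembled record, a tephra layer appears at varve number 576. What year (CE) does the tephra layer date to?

1765 CE

Total varves = 101 + 100 + 647 = 848.
Between varve 576 and the sediment surface there are 848 − 576 = 272 varves.
272 − 13 false = 259 true varves after the tephra layer.
Counting back 259 years from 2024 CE places the tephra layer in 2024 − 259 = 1765 CE.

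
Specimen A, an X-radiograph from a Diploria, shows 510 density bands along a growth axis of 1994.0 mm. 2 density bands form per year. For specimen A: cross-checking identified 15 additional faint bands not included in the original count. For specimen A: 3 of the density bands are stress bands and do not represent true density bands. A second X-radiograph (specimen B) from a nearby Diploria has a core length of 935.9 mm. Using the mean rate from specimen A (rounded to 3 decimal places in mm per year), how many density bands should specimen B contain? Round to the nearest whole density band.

Specimen A: true density band count = 510 − 3 + 15 = 522.
Specimen A: with 2 density bands per year, 522 / 2 = 261 years.
A: 1994.0 mm over 261 years gives 1994.0 / 261 ≈ 7.640 mm per year.
B spans 935.9 / 7.640 = 122.50 years; at 2 density bands per year that is 122.50 × 2 ≈ 245 density bands.

245 density bands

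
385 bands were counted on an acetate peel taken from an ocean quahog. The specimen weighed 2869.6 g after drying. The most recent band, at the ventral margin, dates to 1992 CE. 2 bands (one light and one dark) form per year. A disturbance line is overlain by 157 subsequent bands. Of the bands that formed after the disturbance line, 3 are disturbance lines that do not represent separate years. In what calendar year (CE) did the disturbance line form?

There are 157 bands younger than the disturbance line.
157 − 3 false = 154 true bands after the disturbance line.
154 bands at 2 per year is 154 / 2 = 77 years.
Counting back 77 years from 1992 CE places the disturbance line in 1992 − 77 = 1915 CE.

1915 CE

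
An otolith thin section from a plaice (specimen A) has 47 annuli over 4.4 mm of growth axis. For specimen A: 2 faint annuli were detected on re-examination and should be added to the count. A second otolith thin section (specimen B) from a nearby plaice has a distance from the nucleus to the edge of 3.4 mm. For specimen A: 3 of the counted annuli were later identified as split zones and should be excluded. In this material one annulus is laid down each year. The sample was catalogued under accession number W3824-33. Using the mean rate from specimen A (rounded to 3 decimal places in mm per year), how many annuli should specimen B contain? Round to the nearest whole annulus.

35 annuli

Specimen A: after corrections the count is 47 − 3 + 2 = 46 annuli.
A: Mean rate = 4.4 mm / 46 years ≈ 0.096 mm/year.
Specimen B: 3.4 mm / 0.096 mm per year = 35.42 years ≈ 35 annuli.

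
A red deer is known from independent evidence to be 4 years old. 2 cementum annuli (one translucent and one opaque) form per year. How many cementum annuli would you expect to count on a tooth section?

With 2 cementum annuli per year, 4 years would produce 4 × 2 = 8 cementum annuli.
So 8 cementum annuli should be present.

8 cementum annuli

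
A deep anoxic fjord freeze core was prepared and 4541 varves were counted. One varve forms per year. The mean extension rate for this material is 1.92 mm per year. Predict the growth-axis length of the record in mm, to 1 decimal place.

8718.7 mm

The record spans 4541 years at 1.92 mm per year.
4541 years at 1.92 mm/year gives 1.92 × 4541 = 8718.7 mm.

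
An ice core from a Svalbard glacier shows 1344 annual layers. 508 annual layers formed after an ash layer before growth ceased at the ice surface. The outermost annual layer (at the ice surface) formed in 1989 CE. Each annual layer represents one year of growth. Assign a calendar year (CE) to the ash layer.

1481 CE

508 annual layers formed after the ash layer.
1989 − 508 = 1481 CE.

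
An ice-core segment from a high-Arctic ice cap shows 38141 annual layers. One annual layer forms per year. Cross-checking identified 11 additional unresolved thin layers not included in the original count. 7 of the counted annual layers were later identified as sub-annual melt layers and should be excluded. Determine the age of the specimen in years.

True annual layer count = 38141 − 7 + 11 = 38145.
One annual layer per year makes the duration 38145 years.

38145 yr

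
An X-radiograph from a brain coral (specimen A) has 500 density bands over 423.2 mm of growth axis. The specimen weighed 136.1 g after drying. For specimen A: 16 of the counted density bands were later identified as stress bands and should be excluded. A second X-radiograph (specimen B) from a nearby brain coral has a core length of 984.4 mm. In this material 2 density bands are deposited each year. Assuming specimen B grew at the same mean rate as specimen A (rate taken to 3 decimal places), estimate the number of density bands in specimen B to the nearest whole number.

Specimen A: correcting the raw count gives 500 − 16 = 484 true density bands.
Specimen A: 484 density bands at 2 per year is 484 / 2 = 242 years.
A: Extension rate ≈ 423.2 / 242 = 1.749 mm per year.
Specimen B: 984.4 mm / 1.749 mm per year = 562.84 years; at 2 density bands per year that is 562.84 × 2 ≈ 1126 density bands.

1126 density bands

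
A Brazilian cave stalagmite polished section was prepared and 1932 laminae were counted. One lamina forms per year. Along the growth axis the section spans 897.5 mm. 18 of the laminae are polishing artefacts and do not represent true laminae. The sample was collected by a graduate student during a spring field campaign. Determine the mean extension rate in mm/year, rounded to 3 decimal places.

0.469 mm/year

After corrections the count is 1932 − 18 = 1914 laminae.
Mean rate = 897.5 mm / 1914 years ≈ 0.469 mm/year.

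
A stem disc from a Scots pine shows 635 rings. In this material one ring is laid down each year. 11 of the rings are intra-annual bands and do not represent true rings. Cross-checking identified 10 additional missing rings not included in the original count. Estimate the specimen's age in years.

True ring count = 635 − 11 + 10 = 634.
At one ring per year, that is 634 years.

634 years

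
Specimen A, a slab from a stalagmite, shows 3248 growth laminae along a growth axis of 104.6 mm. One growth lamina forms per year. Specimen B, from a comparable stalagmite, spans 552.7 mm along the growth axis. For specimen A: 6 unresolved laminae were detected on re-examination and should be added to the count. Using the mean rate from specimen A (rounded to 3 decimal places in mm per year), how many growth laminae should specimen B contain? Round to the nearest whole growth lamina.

Specimen A: correcting the raw count gives 3248 + 6 = 3254 true growth laminae.
A: Extension rate ≈ 104.6 / 3254 = 0.032 mm/yr.
B spans 552.7 / 0.032 = 17271.88 years ≈ 17272 growth laminae.

17272 growth laminae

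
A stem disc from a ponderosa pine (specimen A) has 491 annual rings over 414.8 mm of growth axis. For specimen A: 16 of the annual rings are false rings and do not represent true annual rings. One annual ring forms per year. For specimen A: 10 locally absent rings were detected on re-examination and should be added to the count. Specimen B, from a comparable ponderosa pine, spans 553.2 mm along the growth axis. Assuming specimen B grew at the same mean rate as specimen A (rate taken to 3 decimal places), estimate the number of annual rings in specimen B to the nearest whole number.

647 annual rings

Specimen A: after corrections the count is 491 − 16 + 10 = 485 annual rings.
A: Extension rate ≈ 414.8 / 485 = 0.855 mm per year.
For B, 553.2 / 0.855 = 647.02 years ≈ 647 annual rings.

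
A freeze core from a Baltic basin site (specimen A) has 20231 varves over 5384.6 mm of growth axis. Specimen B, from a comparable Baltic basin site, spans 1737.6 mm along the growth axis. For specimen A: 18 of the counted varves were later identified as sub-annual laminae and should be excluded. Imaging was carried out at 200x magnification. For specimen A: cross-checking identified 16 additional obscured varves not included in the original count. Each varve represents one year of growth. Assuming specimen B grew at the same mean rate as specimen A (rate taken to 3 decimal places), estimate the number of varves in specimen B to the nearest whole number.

Specimen A: true varve count = 20231 − 18 + 16 = 20229.
A: 5384.6 mm over 20229 years gives 5384.6 / 20229 ≈ 0.266 mm per year.
B spans 1737.6 / 0.266 = 6532.33 years ≈ 6532 varves.

6532 varves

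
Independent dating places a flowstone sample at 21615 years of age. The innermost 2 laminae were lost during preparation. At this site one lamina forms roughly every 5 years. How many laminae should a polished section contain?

4321 laminae

One lamina every 5 years means 21615 / 5 = 4323 laminae.
Less the 2 uncaptured laminae: 4323 − 2 = 4321.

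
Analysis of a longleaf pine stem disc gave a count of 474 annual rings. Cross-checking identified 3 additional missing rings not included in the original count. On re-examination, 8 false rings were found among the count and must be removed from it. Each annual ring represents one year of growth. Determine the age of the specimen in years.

469 years

After corrections the count is 474 − 8 + 3 = 469 annual rings.
With a one-to-one annual ring periodicity this is 469 years.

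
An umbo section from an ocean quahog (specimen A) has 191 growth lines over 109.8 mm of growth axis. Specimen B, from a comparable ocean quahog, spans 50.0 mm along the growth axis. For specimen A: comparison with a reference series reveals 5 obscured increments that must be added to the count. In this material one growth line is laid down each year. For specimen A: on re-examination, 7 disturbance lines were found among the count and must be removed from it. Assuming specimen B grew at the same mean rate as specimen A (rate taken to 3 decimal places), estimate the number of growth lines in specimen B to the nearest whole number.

86 growth lines

Specimen A: after corrections the count is 191 − 7 + 5 = 189 growth lines.
A: Extension rate ≈ 109.8 / 189 = 0.581 mm/year.
B spans 50.0 / 0.581 = 86.06 years ≈ 86 growth lines.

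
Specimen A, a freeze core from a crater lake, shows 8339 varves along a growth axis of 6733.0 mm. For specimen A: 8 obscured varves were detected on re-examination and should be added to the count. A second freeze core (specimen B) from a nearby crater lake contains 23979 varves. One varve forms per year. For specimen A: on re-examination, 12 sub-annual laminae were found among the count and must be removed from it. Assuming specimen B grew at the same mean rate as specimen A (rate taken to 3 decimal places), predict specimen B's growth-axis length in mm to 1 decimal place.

19375.0 mm

Specimen A: after corrections the count is 8339 − 12 + 8 = 8335 varves.
A: 6733.0 mm over 8335 years gives 6733.0 / 8335 ≈ 0.808 mm per year.
For B, 0.808 mm/year × 23979 years = 19375.0 mm.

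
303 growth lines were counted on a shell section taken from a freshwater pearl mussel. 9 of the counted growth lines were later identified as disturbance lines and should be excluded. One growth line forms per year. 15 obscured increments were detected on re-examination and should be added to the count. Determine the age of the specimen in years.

After corrections the count is 303 − 9 + 15 = 309 growth lines.
With a one-to-one growth line periodicity this is 309 years.

309 yr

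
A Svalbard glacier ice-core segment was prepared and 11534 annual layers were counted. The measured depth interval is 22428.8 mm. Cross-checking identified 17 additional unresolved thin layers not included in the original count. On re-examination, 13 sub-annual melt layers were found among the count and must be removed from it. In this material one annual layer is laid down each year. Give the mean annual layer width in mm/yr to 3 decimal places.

1.944 mm/yr

After corrections the count is 11534 − 13 + 17 = 11538 annual layers.
22428.8 mm over 11538 years gives 22428.8 / 11538 ≈ 1.944 mm/yr.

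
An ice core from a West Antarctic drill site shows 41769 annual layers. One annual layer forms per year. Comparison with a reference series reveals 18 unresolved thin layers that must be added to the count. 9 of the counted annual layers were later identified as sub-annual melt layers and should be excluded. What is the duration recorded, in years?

True annual layer count = 41769 − 9 + 18 = 41778.
One annual layer per year makes the duration 41778 years.

41778 yr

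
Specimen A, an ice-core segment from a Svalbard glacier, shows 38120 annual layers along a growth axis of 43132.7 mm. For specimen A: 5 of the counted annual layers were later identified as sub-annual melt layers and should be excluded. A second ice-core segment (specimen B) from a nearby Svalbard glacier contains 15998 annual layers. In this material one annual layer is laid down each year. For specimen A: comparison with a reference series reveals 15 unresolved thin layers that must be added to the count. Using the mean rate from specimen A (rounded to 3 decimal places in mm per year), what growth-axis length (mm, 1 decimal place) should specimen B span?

18093.7 mm

Specimen A: correcting the raw count gives 38120 − 5 + 15 = 38130 true annual layers.
A: 43132.7 mm over 38130 years gives 43132.7 / 38130 ≈ 1.131 mm/year.
For B, 1.131 mm/year × 15998 years = 18093.7 mm.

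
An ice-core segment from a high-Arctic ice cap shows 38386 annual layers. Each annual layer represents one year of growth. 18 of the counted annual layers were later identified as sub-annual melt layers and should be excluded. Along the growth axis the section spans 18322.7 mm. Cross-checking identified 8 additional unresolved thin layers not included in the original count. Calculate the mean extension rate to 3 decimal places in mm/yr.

True annual layer count = 38386 − 18 + 8 = 38376.
18322.7 mm over 38376 years gives 18322.7 / 38376 ≈ 0.477 mm/yr.

0.477 mm/yr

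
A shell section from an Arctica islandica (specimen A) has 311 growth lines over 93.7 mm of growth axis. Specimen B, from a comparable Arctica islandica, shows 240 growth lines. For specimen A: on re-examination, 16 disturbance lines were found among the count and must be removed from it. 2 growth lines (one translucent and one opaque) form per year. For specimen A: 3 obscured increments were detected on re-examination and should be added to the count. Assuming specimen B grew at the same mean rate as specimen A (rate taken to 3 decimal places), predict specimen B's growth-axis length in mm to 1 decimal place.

75.5 mm

Specimen A: adjusted count: 311 − 16 + 3 = 298 growth lines.
Specimen A: 298 growth lines at 2 per year is 298 / 2 = 149 years.
A: Extension rate ≈ 93.7 / 149 = 0.629 mm/yr.
Specimen B: 240 growth lines at 2 per year is 240 / 2 = 120 years. B's length ≈ 0.629 × 120 = 75.5 mm.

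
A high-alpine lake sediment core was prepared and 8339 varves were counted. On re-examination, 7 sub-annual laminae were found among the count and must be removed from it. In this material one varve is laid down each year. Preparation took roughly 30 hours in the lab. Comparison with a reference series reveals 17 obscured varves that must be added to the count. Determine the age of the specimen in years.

True varve count = 8339 − 7 + 17 = 8349.
At one varve per year, that is 8349 years.

8349 years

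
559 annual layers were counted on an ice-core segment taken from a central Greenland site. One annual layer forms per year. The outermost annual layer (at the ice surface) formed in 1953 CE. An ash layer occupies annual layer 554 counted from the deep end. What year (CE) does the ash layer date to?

559 − 554 = 5 annual layers lie beyond the ash layer toward the ice surface.
Counting back 5 years from 1953 CE places the ash layer in 1953 − 5 = 1948 CE.

1948 CE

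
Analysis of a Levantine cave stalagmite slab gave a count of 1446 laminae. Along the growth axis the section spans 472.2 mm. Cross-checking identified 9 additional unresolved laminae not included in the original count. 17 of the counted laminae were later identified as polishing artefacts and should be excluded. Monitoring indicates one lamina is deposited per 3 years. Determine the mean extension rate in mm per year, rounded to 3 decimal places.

0.109 mm per year

Adjusted count: 1446 − 17 + 9 = 1438 laminae.
1438 laminae at 3 years each span 1438 × 3 = 4314 years.
Mean rate = 472.2 mm / 4314 years ≈ 0.109 mm per year.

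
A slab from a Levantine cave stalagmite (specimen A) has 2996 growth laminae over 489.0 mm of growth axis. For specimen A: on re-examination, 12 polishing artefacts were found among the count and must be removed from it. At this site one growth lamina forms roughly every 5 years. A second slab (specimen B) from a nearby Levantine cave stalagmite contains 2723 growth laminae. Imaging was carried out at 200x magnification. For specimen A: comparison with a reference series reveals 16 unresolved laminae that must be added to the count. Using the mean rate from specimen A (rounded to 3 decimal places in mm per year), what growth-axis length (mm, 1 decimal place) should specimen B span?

Specimen A: true growth lamina count = 2996 − 12 + 16 = 3000.
Specimen A: 3000 growth laminae at 5 years each span 3000 × 5 = 15000 years.
A: 489.0 mm over 15000 years gives 489.0 / 15000 ≈ 0.033 mm/year.
Specimen B: multiplying by 5 years per growth lamina: 2723 × 5 = 13615 years. For B, 0.033 mm/year × 13615 years = 449.3 mm.

449.3 mm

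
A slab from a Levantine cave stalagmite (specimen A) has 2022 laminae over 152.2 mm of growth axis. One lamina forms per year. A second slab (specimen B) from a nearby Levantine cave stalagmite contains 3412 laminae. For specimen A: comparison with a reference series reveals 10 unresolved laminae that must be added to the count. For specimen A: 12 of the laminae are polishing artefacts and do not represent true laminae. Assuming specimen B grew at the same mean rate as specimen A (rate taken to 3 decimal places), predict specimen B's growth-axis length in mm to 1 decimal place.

255.9 mm

Specimen A: adjusted count: 2022 − 12 + 10 = 2020 laminae.
A: Extension rate ≈ 152.2 / 2020 = 0.075 mm per year.
B's length ≈ 0.075 × 3412 = 255.9 mm.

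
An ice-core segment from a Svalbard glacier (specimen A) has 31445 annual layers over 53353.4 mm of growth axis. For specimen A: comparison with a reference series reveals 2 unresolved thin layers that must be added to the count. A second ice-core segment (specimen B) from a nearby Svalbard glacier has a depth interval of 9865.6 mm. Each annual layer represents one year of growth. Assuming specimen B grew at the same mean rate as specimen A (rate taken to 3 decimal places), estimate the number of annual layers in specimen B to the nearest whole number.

5814 annual layers

Specimen A: after corrections the count is 31445 + 2 = 31447 annual layers.
A: Extension rate ≈ 53353.4 / 31447 = 1.697 mm/year.
For B, 9865.6 / 1.697 = 5813.55 years ≈ 5814 annual layers.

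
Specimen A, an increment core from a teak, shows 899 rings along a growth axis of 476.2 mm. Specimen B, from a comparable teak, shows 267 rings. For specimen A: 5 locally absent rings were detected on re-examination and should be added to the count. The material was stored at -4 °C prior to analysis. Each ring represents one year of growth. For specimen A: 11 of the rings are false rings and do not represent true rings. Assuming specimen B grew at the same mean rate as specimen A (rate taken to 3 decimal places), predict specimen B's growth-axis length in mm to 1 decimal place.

142.3 mm

Specimen A: after corrections the count is 899 − 11 + 5 = 893 rings.
A: 476.2 mm over 893 years gives 476.2 / 893 ≈ 0.533 mm per year.
For B, 0.533 mm/year × 267 years = 142.3 mm.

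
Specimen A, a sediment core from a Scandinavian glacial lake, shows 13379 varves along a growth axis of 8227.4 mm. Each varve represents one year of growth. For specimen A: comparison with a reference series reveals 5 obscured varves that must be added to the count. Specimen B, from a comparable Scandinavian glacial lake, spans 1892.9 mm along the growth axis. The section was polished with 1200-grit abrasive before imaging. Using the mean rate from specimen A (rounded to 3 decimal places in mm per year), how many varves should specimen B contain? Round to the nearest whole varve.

3078 varves

Specimen A: after corrections the count is 13379 + 5 = 13384 varves.
A: Extension rate ≈ 8227.4 / 13384 = 0.615 mm/year.
B spans 1892.9 / 0.615 = 3077.89 years ≈ 3078 varves.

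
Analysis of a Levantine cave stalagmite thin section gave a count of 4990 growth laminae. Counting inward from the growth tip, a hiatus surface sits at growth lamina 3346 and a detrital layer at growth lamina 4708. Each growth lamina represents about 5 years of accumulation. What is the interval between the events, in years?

Separation: 4708 − 3346 = 1362 growth laminae.
Multiplying by 5 years per growth lamina: 1362 × 5 = 6810 years.

6810 yr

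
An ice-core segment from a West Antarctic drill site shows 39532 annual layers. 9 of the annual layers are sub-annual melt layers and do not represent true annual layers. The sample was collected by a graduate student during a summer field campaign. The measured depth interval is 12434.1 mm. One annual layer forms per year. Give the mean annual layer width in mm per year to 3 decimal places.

0.315 mm per year

Adjusted count: 39532 − 9 = 39523 annual layers.
Extension rate ≈ 12434.1 / 39523 = 0.315 mm per year.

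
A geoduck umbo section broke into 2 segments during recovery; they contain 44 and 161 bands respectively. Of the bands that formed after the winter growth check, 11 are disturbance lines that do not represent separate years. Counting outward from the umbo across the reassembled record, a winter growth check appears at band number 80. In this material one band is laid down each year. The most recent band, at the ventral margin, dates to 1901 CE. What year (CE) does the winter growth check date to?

1787 CE

Total bands = 44 + 161 = 205.
205 − 80 = 125 bands lie beyond the winter growth check toward the ventral margin.
Excluding 11 false bands: 125 − 11 = 114.
Counting back 114 years from 1901 CE places the winter growth check in 1901 − 114 = 1787 CE.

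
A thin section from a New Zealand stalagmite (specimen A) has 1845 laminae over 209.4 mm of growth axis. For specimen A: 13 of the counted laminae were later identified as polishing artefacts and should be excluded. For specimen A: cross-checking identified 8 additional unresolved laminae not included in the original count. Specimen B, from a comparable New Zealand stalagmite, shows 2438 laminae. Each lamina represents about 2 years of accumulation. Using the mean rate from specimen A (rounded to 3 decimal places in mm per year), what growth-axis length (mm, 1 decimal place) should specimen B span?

277.9 mm

Specimen A: correcting the raw count gives 1845 − 13 + 8 = 1840 true laminae.
Specimen A: at 2 years per lamina, 1840 × 2 = 3680 years.
A: Extension rate ≈ 209.4 / 3680 = 0.057 mm/year.
Specimen B: at 2 years per lamina, 2438 × 2 = 4876 years. For B, 0.057 mm/year × 4876 years = 277.9 mm.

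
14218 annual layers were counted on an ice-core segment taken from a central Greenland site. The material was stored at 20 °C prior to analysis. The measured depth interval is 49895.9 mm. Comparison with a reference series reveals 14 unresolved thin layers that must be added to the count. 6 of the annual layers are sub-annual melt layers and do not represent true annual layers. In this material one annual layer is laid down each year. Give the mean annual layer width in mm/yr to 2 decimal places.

After corrections the count is 14218 − 6 + 14 = 14226 annual layers.
Mean rate = 49895.9 mm / 14226 years ≈ 3.51 mm/yr.

3.51 mm/yr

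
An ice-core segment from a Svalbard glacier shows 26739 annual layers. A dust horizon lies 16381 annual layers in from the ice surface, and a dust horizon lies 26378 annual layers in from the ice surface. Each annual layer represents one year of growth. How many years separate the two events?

26378 − 16381 = 9997 annual layers lie between the two events.
At one annual layer per year, 9997 years elapsed between them.

9997 yr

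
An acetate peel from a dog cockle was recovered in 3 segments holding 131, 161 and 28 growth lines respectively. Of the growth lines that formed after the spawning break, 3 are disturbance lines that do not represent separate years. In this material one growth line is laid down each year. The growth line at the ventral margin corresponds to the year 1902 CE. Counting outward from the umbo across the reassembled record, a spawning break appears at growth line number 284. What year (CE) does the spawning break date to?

1869 CE

Total growth lines = 131 + 161 + 28 = 320.
320 − 284 = 36 growth lines lie beyond the spawning break toward the ventral margin.
Removing the 3 false growth lines leaves 36 − 3 = 33 true growth lines beyond the spawning break.
1902 − 33 = 1869 CE.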